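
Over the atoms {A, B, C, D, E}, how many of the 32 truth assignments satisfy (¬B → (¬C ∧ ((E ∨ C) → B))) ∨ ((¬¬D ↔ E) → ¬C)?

28

Initial set: {((¬B → (¬C ∧ ((E ∨ C) → B))) ∨ ((¬¬D ↔ E) → ¬C))}.
((¬B → (¬C ∧ ((E ∨ C) → B))) ∨ ((¬¬D ↔ E) → ¬C)): β-rule — branch into (¬B → (¬C ∧ ((E ∨ C) → B)))  //  ((¬¬D ↔ E) → ¬C).
  branch 1 (add (¬B → (¬C ∧ ((E ∨ C) → B)))):
    (¬B → (¬C ∧ ((E ∨ C) → B))): β-rule — branch into ¬¬B  //  (¬C ∧ ((E ∨ C) → B)).
      branch 1.1 (add ¬¬B):
        ○ open, literals {B=1}.
      branch 1.2 (add (¬C ∧ ((E ∨ C) → B))):
        (¬C ∧ ((E ∨ C) → B)): α-rule — add ¬C, ((E ∨ C) → B).
        ((E ∨ C) → B): β-rule — branch into ¬(E ∨ C)  //  B.
          branch 1.2.1 (add ¬(E ∨ C)):
            ¬(E ∨ C): α-rule — add ¬E, ¬C.
            ○ open, literals {C=0, E=0}.
          branch 1.2.2 (add B):
            ○ open, literals {B=1, C=0}.
  branch 2 (add ((¬¬D ↔ E) → ¬C)):
    ((¬¬D ↔ E) → ¬C): β-rule — branch into ¬(¬¬D ↔ E)  //  ¬C.
      branch 2.1 (add ¬(¬¬D ↔ E)):
        ¬(¬¬D ↔ E): β-rule — branch into ¬¬D, ¬E  //  ¬¬¬D, E.
          branch 2.1.1 (add ¬¬D, ¬E):
            ¬¬D: drop double negation, giving D.
            ○ open, literals {D=1, E=0}.
          branch 2.1.2 (add ¬¬¬D, E):
            ¬¬¬D: drop double negation, giving ¬D.
            ○ open, literals {D=0, E=1}.
      branch 2.2 (add ¬C):
        ○ open, literals {C=0}.
0 branches closed, 6 open.
Each open branch fixes some atoms; the unmentioned ones are free. Counting distinct full assignments: branch {B=1} (A, C, D, E) contributes 16 new; branch {C=0, E=0} (A, B, D) contributes 4 new; branch {B=1, C=0} (A, D, E) contributes 0 new; branch {D=1, E=0} (A, B, C) contributes 2 new; branch {D=0, E=1} (A, B, C) contributes 4 new; branch {C=0} (A, B, D, E) contributes 2 new. Total: 28.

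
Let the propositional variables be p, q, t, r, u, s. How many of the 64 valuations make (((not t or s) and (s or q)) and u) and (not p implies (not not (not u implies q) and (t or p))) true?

14

Initial set: {((((not t or s) and (s or q)) and u) and (not p implies (not not (not u implies q) and (t or p))))}.
((((not t or s) and (s or q)) and u) and (not p implies (not not (not u implies q) and (t or p)))): α-rule — add (((not t or s) and (s or q)) and u), (not p implies (not not (not u implies q) and (t or p))).
(((not t or s) and (s or q)) and u): α-rule — add ((not t or s) and (s or q)), u.
((not t or s) and (s or q)): α-rule — add (not t or s), (s or q).
(not p implies (not not (not u implies q) and (t or p))): β-rule — branch into not not p  //  (not not (not u implies q) and (t or p)).
  branch 1 (add not not p):
    (not t or s): β-rule — branch into not t  //  s.
      branch 1.1 (add not t):
        (s or q): β-rule — branch into s  //  q.
          branch 1.1.1 (add s):
            ○ open, literals {p=T, s=T, t=F, u=T}.
          branch 1.1.2 (add q):
            ○ open, literals {p=T, q=T, t=F, u=T}.
      branch 1.2 (add s):
        (s or q): β-rule — branch into s  //  q.
          branch 1.2.1 (add s):
            ○ open, literals {p=T, s=T, u=T}.
          branch 1.2.2 (add q):
            ○ open, literals {p=T, q=T, s=T, u=T}.
  branch 2 (add (not not (not u implies q) and (t or p))):
    (not not (not u implies q) and (t or p)): α-rule — add not not (not u implies q), (t or p).
    not not (not u implies q): drop double negation, giving (not u implies q).
    (not t or s): β-rule — branch into not t  //  s.
      branch 2.1 (add not t):
        (s or q): β-rule — branch into s  //  q.
          branch 2.1.1 (add s):
            (t or p): β-rule — branch into t  //  p.
              branch 2.1.1.1 (add t):
                × closes — contains both t and not t.
              branch 2.1.1.2 (add p):
                (not u implies q): β-rule — branch into not not u  //  q.
                  branch 2.1.1.2.1 (add not not u):
                    ○ open, literals {p=T, s=T, t=F, u=T}.
                  branch 2.1.1.2.2 (add q):
                    ○ open, literals {p=T, q=T, s=T, t=F, u=T}.
          branch 2.1.2 (add q):
            (t or p): β-rule — branch into t  //  p.
              branch 2.1.2.1 (add t):
                × closes — contains both t and not t.
              branch 2.1.2.2 (add p):
                (not u implies q): β-rule — branch into not not u  //  q.
                  branch 2.1.2.2.1 (add not not u):
                    ○ open, literals {p=T, q=T, t=F, u=T}.
                  branch 2.1.2.2.2 (add q):
                    ○ open, literals {p=T, q=T, t=F, u=T}.
      branch 2.2 (add s):
        (s or q): β-rule — branch into s  //  q.
          branch 2.2.1 (add s):
            (t or p): β-rule — branch into t  //  p.
              branch 2.2.1.1 (add t):
                (not u implies q): β-rule — branch into not not u  //  q.
                  branch 2.2.1.1.1 (add not not u):
                    ○ open, literals {s=T, t=T, u=T}.
                  branch 2.2.1.1.2 (add q):
                    ○ open, literals {q=T, s=T, t=T, u=T}.
              branch 2.2.1.2 (add p):
                (not u implies q): β-rule — branch into not not u  //  q.
                  branch 2.2.1.2.1 (add not not u):
                    ○ open, literals {p=T, s=T, u=T}.
                  branch 2.2.1.2.2 (add q):
                    ○ open, literals {p=T, q=T, s=T, u=T}.
          branch 2.2.2 (add q):
            (t or p): β-rule — branch into t  //  p.
              branch 2.2.2.1 (add t):
                (not u implies q): β-rule — branch into not not u  //  q.
                  branch 2.2.2.1.1 (add not not u):
                    ○ open, literals {q=T, s=T, t=T, u=T}.
                  branch 2.2.2.1.2 (add q):
                    ○ open, literals {q=T, s=T, t=T, u=T}.
              branch 2.2.2.2 (add p):
                (not u implies q): β-rule — branch into not not u  //  q.
                  branch 2.2.2.2.1 (add not not u):
                    ○ open, literals {p=T, q=T, s=T, u=T}.
                  branch 2.2.2.2.2 (add q):
                    ○ open, literals {p=T, q=T, s=T, u=T}.
2 branches closed, 16 open.
Each open branch fixes some atoms; the unmentioned ones are free. Counting distinct full assignments: branch {p=T, s=T, t=F, u=T} (q, r) contributes 4 new; branch {p=T, q=T, t=F, u=T} (r, s) contributes 2 new; branch {p=T, s=T, u=T} (q, t, r) contributes 4 new; branch {p=T, q=T, s=T, u=T} (t, r) contributes 0 new; branch {p=T, s=T, t=F, u=T} (q, r) contributes 0 new; branch {p=T, q=T, s=T, t=F, u=T} (r) contributes 0 new; branch {p=T, q=T, t=F, u=T} (r, s) contributes 0 new; branch {p=T, q=T, t=F, u=T} (r, s) contributes 0 new; branch {s=T, t=T, u=T} (p, q, r) contributes 4 new; branch {q=T, s=T, t=T, u=T} (p, r) contributes 0 new; branch {p=T, s=T, u=T} (q, t, r) contributes 0 new; branch {p=T, q=T, s=T, u=T} (t, r) contributes 0 new; branch {q=T, s=T, t=T, u=T} (p, r) contributes 0 new; branch {q=T, s=T, t=T, u=T} (p, r) contributes 0 new; branch {p=T, q=T, s=T, u=T} (t, r) contributes 0 new; branch {p=T, q=T, s=T, u=T} (t, r) contributes 0 new. Total: 14.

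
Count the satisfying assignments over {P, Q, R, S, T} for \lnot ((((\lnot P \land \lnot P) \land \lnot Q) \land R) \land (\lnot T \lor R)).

28

Initial set: {\lnot ((((\lnot P \land \lnot P) \land \lnot Q) \land R) \land (\lnot T \lor R))}.
\lnot ((((\lnot P \land \lnot P) \land \lnot Q) \land R) \land (\lnot T \lor R)): β-rule — branch into \lnot (((\lnot P \land \lnot P) \land \lnot Q) \land R)  //  \lnot (\lnot T \lor R).
  branch 1 (add \lnot (((\lnot P \land \lnot P) \land \lnot Q) \land R)):
    \lnot (((\lnot P \land \lnot P) \land \lnot Q) \land R): β-rule — branch into \lnot ((\lnot P \land \lnot P) \land \lnot Q)  //  \lnot R.
      branch 1.1 (add \lnot ((\lnot P \land \lnot P) \land \lnot Q)):
        \lnot ((\lnot P \land \lnot P) \land \lnot Q): β-rule — branch into \lnot (\lnot P \land \lnot P)  //  \lnot \lnot Q.
          branch 1.1.1 (add \lnot (\lnot P \land \lnot P)):
            \lnot (\lnot P \land \lnot P): β-rule — branch into \lnot \lnot P  //  \lnot \lnot P.
              branch 1.1.1.1 (add \lnot \lnot P):
                ○ open, literals {P=T}.
              branch 1.1.1.2 (add \lnot \lnot P):
                ○ open, literals {P=T}.
          branch 1.1.2 (add \lnot \lnot Q):
            ○ open, literals {Q=T}.
      branch 1.2 (add \lnot R):
        ○ open, literals {R=F}.
  branch 2 (add \lnot (\lnot T \lor R)):
    \lnot (\lnot T \lor R): α-rule — add \lnot \lnot T, \lnot R.
    ○ open, literals {R=F, T=T}.
0 branches closed, 5 open.
Each open branch fixes some atoms; the unmentioned ones are free. Counting distinct full assignments: branch {P=T} (Q, R, S, T) contributes 16 new; branch {P=T} (Q, R, S, T) contributes 0 new; branch {Q=T} (P, R, S, T) contributes 8 new; branch {R=F} (P, Q, S, T) contributes 4 new; branch {R=F, T=T} (P, Q, S) contributes 0 new. Total: 28.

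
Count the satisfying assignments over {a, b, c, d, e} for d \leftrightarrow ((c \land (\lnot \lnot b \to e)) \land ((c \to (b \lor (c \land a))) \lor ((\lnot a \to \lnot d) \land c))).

Initial set: {T (d \leftrightarrow ((c \land (\lnot \lnot b \to e)) \land ((c \to (b \lor (c \land a))) \lor ((\lnot a \to \lnot d) \land c))))}.
T (d \leftrightarrow ((c \land (\lnot \lnot b \to e)) \land ((c \to (b \lor (c \land a))) \lor ((\lnot a \to \lnot d) \land c)))): β-rule — branch into T d, T ((c \land (\lnot \lnot b \to e)) \land ((c \to (b \lor (c \land a))) \lor ((\lnot a \to \lnot d) \land c)))  //  F d, F ((c \land (\lnot \lnot b \to e)) \land ((c \to (b \lor (c \land a))) \lor ((\lnot a \to \lnot d) \land c))).
  branch 1 (add T d, T ((c \land (\lnot \lnot b \to e)) \land ((c \to (b \lor (c \land a))) \lor ((\lnot a \to \lnot d) \land c)))):
    T ((c \land (\lnot \lnot b \to e)) \land ((c \to (b \lor (c \land a))) \lor ((\lnot a \to \lnot d) \land c))): α-rule — add T (c \land (\lnot \lnot b \to e)), T ((c \to (b \lor (c \land a))) \lor ((\lnot a \to \lnot d) \land c)).
    T (c \land (\lnot \lnot b \to e)): α-rule — add T c, T (\lnot \lnot b \to e).
    T ((c \to (b \lor (c \land a))) \lor ((\lnot a \to \lnot d) \land c)): β-rule — branch into T (c \to (b \lor (c \land a)))  //  T ((\lnot a \to \lnot d) \land c).
      branch 1.1 (add T (c \to (b \lor (c \land a)))):
        T (\lnot \lnot b \to e): β-rule — branch into F \lnot \lnot b  //  T e.
          branch 1.1.1 (add F \lnot \lnot b):
            F \lnot \lnot b: drop double negation, giving F b.
            T (c \to (b \lor (c \land a))): β-rule — branch into F c  //  T (b \lor (c \land a)).
              branch 1.1.1.1 (add F c):
                × closes — contains both c and \lnot c.
              branch 1.1.1.2 (add T (b \lor (c \land a))):
                T (b \lor (c \land a)): β-rule — branch into T b  //  T (c \land a).
                  branch 1.1.1.2.1 (add T b):
                    × closes — contains both b and \lnot b.
                  branch 1.1.1.2.2 (add T (c \land a)):
                    T (c \land a): α-rule — add T c, T a.
                    ○ open, literals {a=T, b=F, c=T, d=T}.
          branch 1.1.2 (add T e):
            T (c \to (b \lor (c \land a))): β-rule — branch into F c  //  T (b \lor (c \land a)).
              branch 1.1.2.1 (add F c):
                × closes — contains both c and \lnot c.
              branch 1.1.2.2 (add T (b \lor (c \land a))):
                T (b \lor (c \land a)): β-rule — branch into T b  //  T (c \land a).
                  branch 1.1.2.2.1 (add T b):
                    ○ open, literals {b=T, c=T, d=T, e=T}.
                  branch 1.1.2.2.2 (add T (c \land a)):
                    T (c \land a): α-rule — add T c, T a.
                    ○ open, literals {a=T, c=T, d=T, e=T}.
      branch 1.2 (add T ((\lnot a \to \lnot d) \land c)):
        T ((\lnot a \to \lnot d) \land c): α-rule — add T (\lnot a \to \lnot d), T c.
        T (\lnot \lnot b \to e): β-rule — branch into F \lnot \lnot b  //  T e.
          branch 1.2.1 (add F \lnot \lnot b):
            F \lnot \lnot b: drop double negation, giving F b.
            T (\lnot a \to \lnot d): β-rule — branch into F \lnot a  //  T \lnot d.
              branch 1.2.1.1 (add F \lnot a):
                ○ open, literals {a=T, b=F, c=T, d=T}.
              branch 1.2.1.2 (add T \lnot d):
                × closes — contains both d and \lnot d.
          branch 1.2.2 (add T e):
            T (\lnot a \to \lnot d): β-rule — branch into F \lnot a  //  T \lnot d.
              branch 1.2.2.1 (add F \lnot a):
                ○ open, literals {a=T, c=T, d=T, e=T}.
              branch 1.2.2.2 (add T \lnot d):
                × closes — contains both d and \lnot d.
  branch 2 (add F d, F ((c \land (\lnot \lnot b \to e)) \land ((c \to (b \lor (c \land a))) \lor ((\lnot a \to \lnot d) \land c)))):
    F ((c \land (\lnot \lnot b \to e)) \land ((c \to (b \lor (c \land a))) \lor ((\lnot a \to \lnot d) \land c))): β-rule — branch into F (c \land (\lnot \lnot b \to e))  //  F ((c \to (b \lor (c \land a))) \lor ((\lnot a \to \lnot d) \land c)).
      branch 2.1 (add F (c \land (\lnot \lnot b \to e))):
        F (c \land (\lnot \lnot b \to e)): β-rule — branch into F c  //  F (\lnot \lnot b \to e).
          branch 2.1.1 (add F c):
            ○ open, literals {c=F, d=F}.
          branch 2.1.2 (add F (\lnot \lnot b \to e)):
            F (\lnot \lnot b \to e): α-rule — add T \lnot \lnot b, F e.
            T \lnot \lnot b: drop double negation, giving T b.
            ○ open, literals {b=T, d=F, e=F}.
      branch 2.2 (add F ((c \to (b \lor (c \land a))) \lor ((\lnot a \to \lnot d) \land c))):
        F ((c \to (b \lor (c \land a))) \lor ((\lnot a \to \lnot d) \land c)): α-rule — add F (c \to (b \lor (c \land a))), F ((\lnot a \to \lnot d) \land c).
        F (c \to (b \lor (c \land a))): α-rule — add T c, F (b \lor (c \land a)).
        F (b \lor (c \land a)): α-rule — add F b, F (c \land a).
        F ((\lnot a \to \lnot d) \land c): β-rule — branch into F (\lnot a \to \lnot d)  //  F c.
          branch 2.2.1 (add F (\lnot a \to \lnot d)):
            F (\lnot a \to \lnot d): α-rule — add T \lnot a, F \lnot d.
            × closes — contains both d and \lnot d.
          branch 2.2.2 (add F c):
            × closes — contains both c and \lnot c.
7 branches closed, 7 open.
Each open branch fixes some atoms; the unmentioned ones are free. Counting distinct full assignments: branch {a=T, b=F, c=T, d=T} (e) contributes 2 new; branch {b=T, c=T, d=T, e=T} (a) contributes 2 new; branch {a=T, c=T, d=T, e=T} (b) contributes 0 new; branch {a=T, b=F, c=T, d=T} (e) contributes 0 new; branch {a=T, c=T, d=T, e=T} (b) contributes 0 new; branch {c=F, d=F} (a, b, e) contributes 8 new; branch {b=T, d=F, e=F} (a, c) contributes 2 new. Total: 14.

14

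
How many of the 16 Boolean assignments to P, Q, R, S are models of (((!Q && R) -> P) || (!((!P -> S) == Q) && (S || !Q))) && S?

Initial set: {((((!Q && R) -> P) || (!((!P -> S) == Q) && (S || !Q))) && S)}.
((((!Q && R) -> P) || (!((!P -> S) == Q) && (S || !Q))) && S): α-rule — add (((!Q && R) -> P) || (!((!P -> S) == Q) && (S || !Q))), S.
(((!Q && R) -> P) || (!((!P -> S) == Q) && (S || !Q))): β-rule — branch into ((!Q && R) -> P)  //  (!((!P -> S) == Q) && (S || !Q)).
  branch 1 (add ((!Q && R) -> P)):
    ((!Q && R) -> P): β-rule — branch into !(!Q && R)  //  P.
      branch 1.1 (add !(!Q && R)):
        !(!Q && R): β-rule — branch into !!Q  //  !R.
          branch 1.1.1 (add !!Q):
            ○ open, literals {Q=1, S=1}.
          branch 1.1.2 (add !R):
            ○ open, literals {R=0, S=1}.
      branch 1.2 (add P):
        ○ open, literals {P=1, S=1}.
  branch 2 (add (!((!P -> S) == Q) && (S || !Q))):
    (!((!P -> S) == Q) && (S || !Q)): α-rule — add !((!P -> S) == Q), (S || !Q).
    !((!P -> S) == Q): β-rule — branch into (!P -> S), !Q  //  !(!P -> S), Q.
      branch 2.1 (add (!P -> S), !Q):
        (S || !Q): β-rule — branch into S  //  !Q.
          branch 2.1.1 (add S):
            (!P -> S): β-rule — branch into !!P  //  S.
              branch 2.1.1.1 (add !!P):
                ○ open, literals {P=1, Q=0, S=1}.
              branch 2.1.1.2 (add S):
                ○ open, literals {Q=0, S=1}.
          branch 2.1.2 (add !Q):
            (!P -> S): β-rule — branch into !!P  //  S.
              branch 2.1.2.1 (add !!P):
                ○ open, literals {P=1, Q=0, S=1}.
              branch 2.1.2.2 (add S):
                ○ open, literals {Q=0, S=1}.
      branch 2.2 (add !(!P -> S), Q):
        !(!P -> S): α-rule — add !P, !S.
        × closes — contains both S and !S.
1 branch closed, 7 open.
Each open branch fixes some atoms; the unmentioned ones are free. Counting distinct full assignments: branch {Q=1, S=1} (P, R) contributes 4 new; branch {R=0, S=1} (P, Q) contributes 2 new; branch {P=1, S=1} (Q, R) contributes 1 new; branch {P=1, Q=0, S=1} (R) contributes 0 new; branch {Q=0, S=1} (P, R) contributes 1 new; branch {P=1, Q=0, S=1} (R) contributes 0 new; branch {Q=0, S=1} (P, R) contributes 0 new. Total: 8.

8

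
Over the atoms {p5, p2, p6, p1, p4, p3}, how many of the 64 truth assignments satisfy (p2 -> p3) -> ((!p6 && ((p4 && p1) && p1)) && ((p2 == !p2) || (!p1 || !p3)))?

Initial set: {((p2 -> p3) -> ((!p6 && ((p4 && p1) && p1)) && ((p2 == !p2) || (!p1 || !p3))))}.
((p2 -> p3) -> ((!p6 && ((p4 && p1) && p1)) && ((p2 == !p2) || (!p1 || !p3)))): β-rule — branch into !(p2 -> p3)  //  ((!p6 && ((p4 && p1) && p1)) && ((p2 == !p2) || (!p1 || !p3))).
  branch 1 (add !(p2 -> p3)):
    !(p2 -> p3): α-rule — add p2, !p3.
    ○ open, literals {p2=1, p3=0}.
  branch 2 (add ((!p6 && ((p4 && p1) && p1)) && ((p2 == !p2) || (!p1 || !p3)))):
    ((!p6 && ((p4 && p1) && p1)) && ((p2 == !p2) || (!p1 || !p3))): α-rule — add (!p6 && ((p4 && p1) && p1)), ((p2 == !p2) || (!p1 || !p3)).
    (!p6 && ((p4 && p1) && p1)): α-rule — add !p6, ((p4 && p1) && p1).
    ((p4 && p1) && p1): α-rule — add (p4 && p1), p1.
    (p4 && p1): α-rule — add p4, p1.
    ((p2 == !p2) || (!p1 || !p3)): β-rule — branch into (p2 == !p2)  //  (!p1 || !p3).
      branch 2.1 (add (p2 == !p2)):
        (p2 == !p2): β-rule — branch into p2, !p2  //  !p2, !!p2.
          branch 2.1.1 (add p2, !p2):
            × closes — contains both p2 and !p2.
          branch 2.1.2 (add !p2, !!p2):
            × closes — contains both p2 and !p2.
      branch 2.2 (add (!p1 || !p3)):
        (!p1 || !p3): β-rule — branch into !p1  //  !p3.
          branch 2.2.1 (add !p1):
            × closes — contains both p1 and !p1.
          branch 2.2.2 (add !p3):
            ○ open, literals {p1=1, p3=0, p4=1, p6=0}.
3 branches closed, 2 open.
Each open branch fixes some atoms; the unmentioned ones are free. Counting distinct full assignments: branch {p2=1, p3=0} (p5, p6, p1, p4) contributes 16 new; branch {p1=1, p3=0, p4=1, p6=0} (p5, p2) contributes 2 new. Total: 18.

18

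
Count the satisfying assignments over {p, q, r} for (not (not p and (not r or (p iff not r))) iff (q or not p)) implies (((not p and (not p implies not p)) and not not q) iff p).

Initial set: {((not (not p and (not r or (p iff not r))) iff (q or not p)) implies (((not p and (not p implies not p)) and not not q) iff p))}.
((not (not p and (not r or (p iff not r))) iff (q or not p)) implies (((not p and (not p implies not p)) and not not q) iff p)): β-rule — branch into not (not (not p and (not r or (p iff not r))) iff (q or not p))  //  (((not p and (not p implies not p)) and not not q) iff p).
  branch 1 (add not (not (not p and (not r or (p iff not r))) iff (q or not p))):
    not (not (not p and (not r or (p iff not r))) iff (q or not p)): β-rule — branch into not (not p and (not r or (p iff not r))), not (q or not p)  //  not not (not p and (not r or (p iff not r))), (q or not p).
      branch 1.1 (add not (not p and (not r or (p iff not r))), not (q or not p)):
        not (q or not p): α-rule — add not q, not not p.
        not (not p and (not r or (p iff not r))): β-rule — branch into not not p  //  not (not r or (p iff not r)).
          branch 1.1.1 (add not not p):
            ○ open, literals {p=T, q=F}.
          branch 1.1.2 (add not (not r or (p iff not r))):
            not (not r or (p iff not r)): α-rule — add not not r, not (p iff not r).
            not (p iff not r): β-rule — branch into p, not not r  //  not p, not r.
              branch 1.1.2.1 (add p, not not r):
                ○ open, literals {p=T, q=F, r=T}.
              branch 1.1.2.2 (add not p, not r):
                × closes — contains both p and not p.
      branch 1.2 (add not not (not p and (not r or (p iff not r))), (q or not p)):
        not not (not p and (not r or (p iff not r))): α-rule — add not p, (not r or (p iff not r)).
        (q or not p): β-rule — branch into q  //  not p.
          branch 1.2.1 (add q):
            (not r or (p iff not r)): β-rule — branch into not r  //  (p iff not r).
              branch 1.2.1.1 (add not r):
                ○ open, literals {p=F, q=T, r=F}.
              branch 1.2.1.2 (add (p iff not r)):
                (p iff not r): β-rule — branch into p, not r  //  not p, not not r.
                  branch 1.2.1.2.1 (add p, not r):
                    × closes — contains both p and not p.
                  branch 1.2.1.2.2 (add not p, not not r):
                    ○ open, literals {p=F, q=T, r=T}.
          branch 1.2.2 (add not p):
            (not r or (p iff not r)): β-rule — branch into not r  //  (p iff not r).
              branch 1.2.2.1 (add not r):
                ○ open, literals {p=F, r=F}.
              branch 1.2.2.2 (add (p iff not r)):
                (p iff not r): β-rule — branch into p, not r  //  not p, not not r.
                  branch 1.2.2.2.1 (add p, not r):
                    × closes — contains both p and not p.
                  branch 1.2.2.2.2 (add not p, not not r):
                    ○ open, literals {p=F, r=T}.
  branch 2 (add (((not p and (not p implies not p)) and not not q) iff p)):
    (((not p and (not p implies not p)) and not not q) iff p): β-rule — branch into ((not p and (not p implies not p)) and not not q), p  //  not ((not p and (not p implies not p)) and not not q), not p.
      branch 2.1 (add ((not p and (not p implies not p)) and not not q), p):
        ((not p and (not p implies not p)) and not not q): α-rule — add (not p and (not p implies not p)), not not q.
        (not p and (not p implies not p)): α-rule — add not p, (not p implies not p).
        × closes — contains both p and not p.
      branch 2.2 (add not ((not p and (not p implies not p)) and not not q), not p):
        not ((not p and (not p implies not p)) and not not q): β-rule — branch into not (not p and (not p implies not p))  //  not not not q.
          branch 2.2.1 (add not (not p and (not p implies not p))):
            not (not p and (not p implies not p)): β-rule — branch into not not p  //  not (not p implies not p).
              branch 2.2.1.1 (add not not p):
                × closes — contains both p and not p.
              branch 2.2.1.2 (add not (not p implies not p)):
                not (not p implies not p): α-rule — add not p, not not p.
                × closes — contains both p and not p.
          branch 2.2.2 (add not not not q):
            not not not q: drop double negation, giving not q.
            ○ open, literals {p=F, q=F}.
6 branches closed, 7 open.
Each open branch fixes some atoms; the unmentioned ones are free. Counting distinct full assignments: branch {p=T, q=F} (r) contributes 2 new; branch {p=T, q=F, r=T} (none free) contributes 0 new; branch {p=F, q=T, r=F} (none free) contributes 1 new; branch {p=F, q=T, r=T} (none free) contributes 1 new; branch {p=F, r=F} (q) contributes 1 new; branch {p=F, r=T} (q) contributes 1 new; branch {p=F, q=F} (r) contributes 0 new. Total: 6.

6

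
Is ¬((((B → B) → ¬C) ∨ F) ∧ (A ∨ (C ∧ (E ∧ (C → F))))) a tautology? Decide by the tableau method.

Assume the negation and expand:
Initial set: {F ¬((((B → B) → ¬C) ∨ F) ∧ (A ∨ (C ∧ (E ∧ (C → F)))))}.
F ¬((((B → B) → ¬C) ∨ F) ∧ (A ∨ (C ∧ (E ∧ (C → F))))): α-rule — add T (((B → B) → ¬C) ∨ F), T (A ∨ (C ∧ (E ∧ (C → F)))).
T (((B → B) → ¬C) ∨ F): β-rule — branch into T ((B → B) → ¬C)  //  T F.
  branch 1 (add T ((B → B) → ¬C)):
    T (A ∨ (C ∧ (E ∧ (C → F)))): β-rule — branch into T A  //  T (C ∧ (E ∧ (C → F))).
      branch 1.1 (add T A):
        T ((B → B) → ¬C): β-rule — branch into F (B → B)  //  T ¬C.
          branch 1.1.1 (add F (B → B)):
            F (B → B): α-rule — add T B, F B.
            × closes — contains both B and ¬B.
          branch 1.1.2 (add T ¬C):
            ○ open, literals {A=true, C=false}.
      branch 1.2 (add T (C ∧ (E ∧ (C → F)))):
        T (C ∧ (E ∧ (C → F))): α-rule — add T C, T (E ∧ (C → F)).
        T (E ∧ (C → F)): α-rule — add T E, T (C → F).
        T ((B → B) → ¬C): β-rule — branch into F (B → B)  //  T ¬C.
          branch 1.2.1 (add F (B → B)):
            F (B → B): α-rule — add T B, F B.
            × closes — contains both B and ¬B.
          branch 1.2.2 (add T ¬C):
            × closes — contains both C and ¬C.
  branch 2 (add T F):
    T (A ∨ (C ∧ (E ∧ (C → F)))): β-rule — branch into T A  //  T (C ∧ (E ∧ (C → F))).
      branch 2.1 (add T A):
        ○ open, literals {A=true, F=true}.
      branch 2.2 (add T (C ∧ (E ∧ (C → F)))):
        T (C ∧ (E ∧ (C → F))): α-rule — add T C, T (E ∧ (C → F)).
        T (E ∧ (C → F)): α-rule — add T E, T (C → F).
        T (C → F): β-rule — branch into F C  //  T F.
          branch 2.2.1 (add F C):
            × closes — contains both C and ¬C.
          branch 2.2.2 (add T F):
            ○ open, literals {C=true, E=true, F=true}.
4 branches closed, 3 open.
An open branch gives a countermodel: A=true, C=false (unmentioned atoms arbitrary); under it the original formula is false.

Not valid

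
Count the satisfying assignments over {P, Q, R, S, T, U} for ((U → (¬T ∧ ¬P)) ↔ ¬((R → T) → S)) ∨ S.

Initial set: {(((U → (¬T ∧ ¬P)) ↔ ¬((R → T) → S)) ∨ S)}.
(((U → (¬T ∧ ¬P)) ↔ ¬((R → T) → S)) ∨ S): β-rule — branch into ((U → (¬T ∧ ¬P)) ↔ ¬((R → T) → S))  //  S.
  branch 1 (add ((U → (¬T ∧ ¬P)) ↔ ¬((R → T) → S))):
    ((U → (¬T ∧ ¬P)) ↔ ¬((R → T) → S)): β-rule — branch into (U → (¬T ∧ ¬P)), ¬((R → T) → S)  //  ¬(U → (¬T ∧ ¬P)), ¬¬((R → T) → S).
      branch 1.1 (add (U → (¬T ∧ ¬P)), ¬((R → T) → S)):
        ¬((R → T) → S): α-rule — add (R → T), ¬S.
        (U → (¬T ∧ ¬P)): β-rule — branch into ¬U  //  (¬T ∧ ¬P).
          branch 1.1.1 (add ¬U):
            (R → T): β-rule — branch into ¬R  //  T.
              branch 1.1.1.1 (add ¬R):
                ○ open, literals {R=false, S=false, U=false}.
              branch 1.1.1.2 (add T):
                ○ open, literals {S=false, T=true, U=false}.
          branch 1.1.2 (add (¬T ∧ ¬P)):
            (¬T ∧ ¬P): α-rule — add ¬T, ¬P.
            (R → T): β-rule — branch into ¬R  //  T.
              branch 1.1.2.1 (add ¬R):
                ○ open, literals {P=false, R=false, S=false, T=false}.
              branch 1.1.2.2 (add T):
                × closes — contains both T and ¬T.
      branch 1.2 (add ¬(U → (¬T ∧ ¬P)), ¬¬((R → T) → S)):
        ¬(U → (¬T ∧ ¬P)): α-rule — add U, ¬(¬T ∧ ¬P).
        ¬¬((R → T) → S): β-rule — branch into ¬(R → T)  //  S.
          branch 1.2.1 (add ¬(R → T)):
            ¬(R → T): α-rule — add R, ¬T.
            ¬(¬T ∧ ¬P): β-rule — branch into ¬¬T  //  ¬¬P.
              branch 1.2.1.1 (add ¬¬T):
                × closes — contains both T and ¬T.
              branch 1.2.1.2 (add ¬¬P):
                ○ open, literals {P=true, R=true, T=false, U=true}.
          branch 1.2.2 (add S):
            ¬(¬T ∧ ¬P): β-rule — branch into ¬¬T  //  ¬¬P.
              branch 1.2.2.1 (add ¬¬T):
                ○ open, literals {S=true, T=true, U=true}.
              branch 1.2.2.2 (add ¬¬P):
                ○ open, literals {P=true, S=true, U=true}.
  branch 2 (add S):
    ○ open, literals {S=true}.
2 branches closed, 7 open.
Each open branch fixes some atoms; the unmentioned ones are free. Counting distinct full assignments: branch {R=false, S=false, U=false} (P, Q, T) contributes 8 new; branch {S=false, T=true, U=false} (P, Q, R) contributes 4 new; branch {P=false, R=false, S=false, T=false} (Q, U) contributes 2 new; branch {P=true, R=true, T=false, U=true} (Q, S) contributes 4 new; branch {S=true, T=true, U=true} (P, Q, R) contributes 8 new; branch {P=true, S=true, U=true} (Q, R, T) contributes 2 new; branch {S=true} (P, Q, R, T, U) contributes 20 new. Total: 48.

48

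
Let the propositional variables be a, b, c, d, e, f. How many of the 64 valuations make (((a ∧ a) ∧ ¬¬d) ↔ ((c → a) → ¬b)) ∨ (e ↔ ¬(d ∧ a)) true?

Initial set: {T ((((a ∧ a) ∧ ¬¬d) ↔ ((c → a) → ¬b)) ∨ (e ↔ ¬(d ∧ a)))}.
T ((((a ∧ a) ∧ ¬¬d) ↔ ((c → a) → ¬b)) ∨ (e ↔ ¬(d ∧ a))): β-rule — branch into T (((a ∧ a) ∧ ¬¬d) ↔ ((c → a) → ¬b))  //  T (e ↔ ¬(d ∧ a)).
  branch 1 (add T (((a ∧ a) ∧ ¬¬d) ↔ ((c → a) → ¬b))):
    T (((a ∧ a) ∧ ¬¬d) ↔ ((c → a) → ¬b)): β-rule — branch into T ((a ∧ a) ∧ ¬¬d), T ((c → a) → ¬b)  //  F ((a ∧ a) ∧ ¬¬d), F ((c → a) → ¬b).
      branch 1.1 (add T ((a ∧ a) ∧ ¬¬d), T ((c → a) → ¬b)):
        T ((a ∧ a) ∧ ¬¬d): α-rule — add T (a ∧ a), T ¬¬d.
        T (a ∧ a): α-rule — add T a, T a.
        T ¬¬d: drop double negation, giving T d.
        T ((c → a) → ¬b): β-rule — branch into F (c → a)  //  T ¬b.
          branch 1.1.1 (add F (c → a)):
            F (c → a): α-rule — add T c, F a.
            × closes — contains both a and ¬a.
          branch 1.1.2 (add T ¬b):
            ○ open, literals {a=T, b=F, d=T}.
      branch 1.2 (add F ((a ∧ a) ∧ ¬¬d), F ((c → a) → ¬b)):
        F ((c → a) → ¬b): α-rule — add T (c → a), F ¬b.
        F ((a ∧ a) ∧ ¬¬d): β-rule — branch into F (a ∧ a)  //  F ¬¬d.
          branch 1.2.1 (add F (a ∧ a)):
            T (c → a): β-rule — branch into F c  //  T a.
              branch 1.2.1.1 (add F c):
                F (a ∧ a): β-rule — branch into F a  //  F a.
                  branch 1.2.1.1.1 (add F a):
                    ○ open, literals {a=F, b=T, c=F}.
                  branch 1.2.1.1.2 (add F a):
                    ○ open, literals {a=F, b=T, c=F}.
              branch 1.2.1.2 (add T a):
                F (a ∧ a): β-rule — branch into F a  //  F a.
                  branch 1.2.1.2.1 (add F a):
                    × closes — contains both a and ¬a.
                  branch 1.2.1.2.2 (add F a):
                    × closes — contains both a and ¬a.
          branch 1.2.2 (add F ¬¬d):
            F ¬¬d: drop double negation, giving F d.
            T (c → a): β-rule — branch into F c  //  T a.
              branch 1.2.2.1 (add F c):
                ○ open, literals {b=T, c=F, d=F}.
              branch 1.2.2.2 (add T a):
                ○ open, literals {a=T, b=T, d=F}.
  branch 2 (add T (e ↔ ¬(d ∧ a))):
    T (e ↔ ¬(d ∧ a)): β-rule — branch into T e, T ¬(d ∧ a)  //  F e, F ¬(d ∧ a).
      branch 2.1 (add T e, T ¬(d ∧ a)):
        T ¬(d ∧ a): β-rule — branch into F d  //  F a.
          branch 2.1.1 (add F d):
            ○ open, literals {d=F, e=T}.
          branch 2.1.2 (add F a):
            ○ open, literals {a=F, e=T}.
      branch 2.2 (add F e, F ¬(d ∧ a)):
        F ¬(d ∧ a): α-rule — add T d, T a.
        ○ open, literals {a=T, d=T, e=F}.
3 branches closed, 8 open.
Each open branch fixes some atoms; the unmentioned ones are free. Counting distinct full assignments: branch {a=T, b=F, d=T} (c, e, f) contributes 8 new; branch {a=F, b=T, c=F} (d, e, f) contributes 8 new; branch {a=F, b=T, c=F} (d, e, f) contributes 0 new; branch {b=T, c=F, d=F} (a, e, f) contributes 4 new; branch {a=T, b=T, d=F} (c, e, f) contributes 4 new; branch {d=F, e=T} (a, b, c, f) contributes 10 new; branch {a=F, e=T} (b, c, d, f) contributes 6 new; branch {a=T, d=T, e=F} (b, c, f) contributes 4 new. Total: 44.

44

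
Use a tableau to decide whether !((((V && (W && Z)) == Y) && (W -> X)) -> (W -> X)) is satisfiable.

Initial set: {!((((V && (W && Z)) == Y) && (W -> X)) -> (W -> X))}.
!((((V && (W && Z)) == Y) && (W -> X)) -> (W -> X)): α-rule — add (((V && (W && Z)) == Y) && (W -> X)), !(W -> X).
(((V && (W && Z)) == Y) && (W -> X)): α-rule — add ((V && (W && Z)) == Y), (W -> X).
!(W -> X): α-rule — add W, !X.
((V && (W && Z)) == Y): β-rule — branch into (V && (W && Z)), Y  //  !(V && (W && Z)), !Y.
  branch 1 (add (V && (W && Z)), Y):
    (V && (W && Z)): α-rule — add V, (W && Z).
    (W && Z): α-rule — add W, Z.
    (W -> X): β-rule — branch into !W  //  X.
      branch 1.1 (add !W):
        × closes — contains both W and !W.
      branch 1.2 (add X):
        × closes — contains both X and !X.
  branch 2 (add !(V && (W && Z)), !Y):
    (W -> X): β-rule — branch into !W  //  X.
      branch 2.1 (add !W):
        × closes — contains both W and !W.
      branch 2.2 (add X):
        × closes — contains both X and !X.
All 4 branches close.
Every branch closed; the formula is unsatisfiable.

Unsatisfiable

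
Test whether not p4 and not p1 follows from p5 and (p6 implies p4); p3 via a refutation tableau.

Initial set: {(p5 and (p6 implies p4)); p3; not (not p4 and not p1)}.
(p5 and (p6 implies p4)): α-rule — add p5, (p6 implies p4).
not (not p4 and not p1): β-rule — branch into not not p4  //  not not p1.
  branch 1 (add not not p4):
    (p6 implies p4): β-rule — branch into not p6  //  p4.
      branch 1.1 (add not p6):
        ○ open, literals {p3=true, p4=true, p5=true, p6=false}.
      branch 1.2 (add p4):
        ○ open, literals {p3=true, p4=true, p5=true}.
  branch 2 (add not not p1):
    (p6 implies p4): β-rule — branch into not p6  //  p4.
      branch 2.1 (add not p6):
        ○ open, literals {p1=true, p3=true, p5=true, p6=false}.
      branch 2.2 (add p4):
        ○ open, literals {p1=true, p3=true, p4=true, p5=true}.
0 branches closed, 4 open.
An open branch gives a countermodel: p3=true, p4=true, p5=true, p6=false (unmentioned atoms arbitrary); the premises hold there but the conclusion fails.

No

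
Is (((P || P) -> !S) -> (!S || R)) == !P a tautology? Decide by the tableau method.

Assume the negation and expand:
Initial set: {!((((P || P) -> !S) -> (!S || R)) == !P)}.
!((((P || P) -> !S) -> (!S || R)) == !P): β-rule — branch into (((P || P) -> !S) -> (!S || R)), !!P  //  !(((P || P) -> !S) -> (!S || R)), !P.
  branch 1 (add (((P || P) -> !S) -> (!S || R)), !!P):
    (((P || P) -> !S) -> (!S || R)): β-rule — branch into !((P || P) -> !S)  //  (!S || R).
      branch 1.1 (add !((P || P) -> !S)):
        !((P || P) -> !S): α-rule — add (P || P), !!S.
        (P || P): β-rule — branch into P  //  P.
          branch 1.1.1 (add P):
            ○ open, literals {P=T, S=T}.
          branch 1.1.2 (add P):
            ○ open, literals {P=T, S=T}.
      branch 1.2 (add (!S || R)):
        (!S || R): β-rule — branch into !S  //  R.
          branch 1.2.1 (add !S):
            ○ open, literals {P=T, S=F}.
          branch 1.2.2 (add R):
            ○ open, literals {P=T, R=T}.
  branch 2 (add !(((P || P) -> !S) -> (!S || R)), !P):
    !(((P || P) -> !S) -> (!S || R)): α-rule — add ((P || P) -> !S), !(!S || R).
    !(!S || R): α-rule — add !!S, !R.
    ((P || P) -> !S): β-rule — branch into !(P || P)  //  !S.
      branch 2.1 (add !(P || P)):
        !(P || P): α-rule — add !P, !P.
        ○ open, literals {P=F, R=F, S=T}.
      branch 2.2 (add !S):
        × closes — contains both S and !S.
1 branch closed, 5 open.
An open branch gives a countermodel: P=T, S=T (unmentioned atoms arbitrary); under it the original formula is false.

Not valid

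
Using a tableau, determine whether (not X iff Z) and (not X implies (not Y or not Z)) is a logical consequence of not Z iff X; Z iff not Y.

Yes

Initial set: {(not Z iff X); (Z iff not Y); not ((not X iff Z) and (not X implies (not Y or not Z)))}.
(not Z iff X): β-rule — branch into not Z, X  //  not not Z, not X.
  branch 1 (add not Z, X):
    (Z iff not Y): β-rule — branch into Z, not Y  //  not Z, not not Y.
      branch 1.1 (add Z, not Y):
        × closes — contains both Z and not Z.
      branch 1.2 (add not Z, not not Y):
        not ((not X iff Z) and (not X implies (not Y or not Z))): β-rule — branch into not (not X iff Z)  //  not (not X implies (not Y or not Z)).
          branch 1.2.1 (add not (not X iff Z)):
            not (not X iff Z): β-rule — branch into not X, not Z  //  not not X, Z.
              branch 1.2.1.1 (add not X, not Z):
                × closes — contains both X and not X.
              branch 1.2.1.2 (add not not X, Z):
                × closes — contains both Z and not Z.
          branch 1.2.2 (add not (not X implies (not Y or not Z))):
            not (not X implies (not Y or not Z)): α-rule — add not X, not (not Y or not Z).
            × closes — contains both X and not X.
  branch 2 (add not not Z, not X):
    (Z iff not Y): β-rule — branch into Z, not Y  //  not Z, not not Y.
      branch 2.1 (add Z, not Y):
        not ((not X iff Z) and (not X implies (not Y or not Z))): β-rule — branch into not (not X iff Z)  //  not (not X implies (not Y or not Z)).
          branch 2.1.1 (add not (not X iff Z)):
            not (not X iff Z): β-rule — branch into not X, not Z  //  not not X, Z.
              branch 2.1.1.1 (add not X, not Z):
                × closes — contains both Z and not Z.
              branch 2.1.1.2 (add not not X, Z):
                × closes — contains both X and not X.
          branch 2.1.2 (add not (not X implies (not Y or not Z))):
            not (not X implies (not Y or not Z)): α-rule — add not X, not (not Y or not Z).
            not (not Y or not Z): α-rule — add not not Y, not not Z.
            × closes — contains both Y and not Y.
      branch 2.2 (add not Z, not not Y):
        × closes — contains both Z and not Z.
All 8 branches close.
Every branch closed, so the premises entail the conclusion.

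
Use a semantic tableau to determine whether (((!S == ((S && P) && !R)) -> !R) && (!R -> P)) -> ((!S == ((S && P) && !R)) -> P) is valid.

Valid

Assume the negation and expand:
Initial set: {F ((((!S == ((S && P) && !R)) -> !R) && (!R -> P)) -> ((!S == ((S && P) && !R)) -> P))}.
F ((((!S == ((S && P) && !R)) -> !R) && (!R -> P)) -> ((!S == ((S && P) && !R)) -> P)): α-rule — add T (((!S == ((S && P) && !R)) -> !R) && (!R -> P)), F ((!S == ((S && P) && !R)) -> P).
T (((!S == ((S && P) && !R)) -> !R) && (!R -> P)): α-rule — add T ((!S == ((S && P) && !R)) -> !R), T (!R -> P).
F ((!S == ((S && P) && !R)) -> P): α-rule — add T (!S == ((S && P) && !R)), F P.
T ((!S == ((S && P) && !R)) -> !R): β-rule — branch into F (!S == ((S && P) && !R))  //  T !R.
  branch 1 (add F (!S == ((S && P) && !R))):
    T (!R -> P): β-rule — branch into F !R  //  T P.
      branch 1.1 (add F !R):
        T (!S == ((S && P) && !R)): β-rule — branch into T !S, T ((S && P) && !R)  //  F !S, F ((S && P) && !R).
          branch 1.1.1 (add T !S, T ((S && P) && !R)):
            T ((S && P) && !R): α-rule — add T (S && P), T !R.
            × closes — contains both R and !R.
          branch 1.1.2 (add F !S, F ((S && P) && !R)):
            F (!S == ((S && P) && !R)): β-rule — branch into T !S, F ((S && P) && !R)  //  F !S, T ((S && P) && !R).
              branch 1.1.2.1 (add T !S, F ((S && P) && !R)):
                × closes — contains both S and !S.
              branch 1.1.2.2 (add F !S, T ((S && P) && !R)):
                T ((S && P) && !R): α-rule — add T (S && P), T !R.
                × closes — contains both R and !R.
      branch 1.2 (add T P):
        × closes — contains both P and !P.
  branch 2 (add T !R):
    T (!R -> P): β-rule — branch into F !R  //  T P.
      branch 2.1 (add F !R):
        × closes — contains both R and !R.
      branch 2.2 (add T P):
        × closes — contains both P and !P.
All 6 branches close.
Every branch closed, so the negation is unsatisfiable and the formula is valid.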